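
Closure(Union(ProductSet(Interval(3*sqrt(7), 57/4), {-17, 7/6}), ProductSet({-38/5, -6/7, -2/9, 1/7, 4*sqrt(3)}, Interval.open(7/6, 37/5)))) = Union(ProductSet({-38/5, -6/7, -2/9, 1/7, 4*sqrt(3)}, Interval(7/6, 37/5)), ProductSet(Interval(3*sqrt(7), 57/4), {-17, 7/6}))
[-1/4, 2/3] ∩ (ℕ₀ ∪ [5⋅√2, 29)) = {0}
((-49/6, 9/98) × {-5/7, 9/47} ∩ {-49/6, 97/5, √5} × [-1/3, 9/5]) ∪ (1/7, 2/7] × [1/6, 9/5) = (1/7, 2/7] × [1/6, 9/5)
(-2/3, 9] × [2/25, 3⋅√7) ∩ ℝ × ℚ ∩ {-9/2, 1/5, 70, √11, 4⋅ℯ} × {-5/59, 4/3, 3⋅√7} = {1/5, √11} × {4/3}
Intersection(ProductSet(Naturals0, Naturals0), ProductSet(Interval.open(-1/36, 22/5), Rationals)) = ProductSet(Range(0, 5, 1), Naturals0)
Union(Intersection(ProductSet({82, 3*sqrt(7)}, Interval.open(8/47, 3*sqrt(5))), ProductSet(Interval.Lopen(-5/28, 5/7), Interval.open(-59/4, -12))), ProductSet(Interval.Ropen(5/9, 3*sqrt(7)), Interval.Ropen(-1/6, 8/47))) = ProductSet(Interval.Ropen(5/9, 3*sqrt(7)), Interval.Ropen(-1/6, 8/47))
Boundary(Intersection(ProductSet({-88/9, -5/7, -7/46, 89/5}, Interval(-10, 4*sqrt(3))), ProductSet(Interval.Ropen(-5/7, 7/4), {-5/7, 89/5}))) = ProductSet({-5/7, -7/46}, {-5/7})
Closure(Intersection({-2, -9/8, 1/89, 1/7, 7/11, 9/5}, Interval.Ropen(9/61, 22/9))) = {7/11, 9/5}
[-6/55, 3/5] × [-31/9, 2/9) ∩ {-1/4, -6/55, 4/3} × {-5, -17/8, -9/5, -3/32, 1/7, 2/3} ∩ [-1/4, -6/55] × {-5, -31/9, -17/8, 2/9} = {-6/55} × {-17/8}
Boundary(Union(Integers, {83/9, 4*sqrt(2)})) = Union({83/9, 4*sqrt(2)}, Integers)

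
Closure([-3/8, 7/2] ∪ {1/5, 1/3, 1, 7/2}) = [-3/8, 7/2]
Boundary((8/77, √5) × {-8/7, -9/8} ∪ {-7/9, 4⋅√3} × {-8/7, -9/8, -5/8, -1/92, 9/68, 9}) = ([8/77, √5] × {-8/7, -9/8}) ∪ ({-7/9, 4⋅√3} × {-8/7, -9/8, -5/8, -1/92, 9/68, 9})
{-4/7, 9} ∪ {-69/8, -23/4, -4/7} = {-69/8, -23/4, -4/7, 9}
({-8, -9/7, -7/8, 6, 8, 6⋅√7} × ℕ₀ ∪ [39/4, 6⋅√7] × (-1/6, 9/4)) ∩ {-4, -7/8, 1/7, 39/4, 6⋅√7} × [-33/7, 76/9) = ({-7/8, 6⋅√7} × {0, 1, …, 8}) ∪ ({39/4, 6⋅√7} × (-1/6, 9/4))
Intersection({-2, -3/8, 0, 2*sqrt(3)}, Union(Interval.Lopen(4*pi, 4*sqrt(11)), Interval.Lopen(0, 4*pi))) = {2*sqrt(3)}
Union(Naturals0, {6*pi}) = Union({6*pi}, Naturals0)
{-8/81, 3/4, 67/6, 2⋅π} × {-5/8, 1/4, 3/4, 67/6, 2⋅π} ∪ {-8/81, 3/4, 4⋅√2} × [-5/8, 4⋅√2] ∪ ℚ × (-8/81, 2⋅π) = (ℚ × (-8/81, 2⋅π)) ∪ ({-8/81, 3/4, 67/6, 2⋅π} × {-5/8, 1/4, 3/4, 67/6, 2⋅π}) ∪ ({-8/81, 3/4, 4⋅√2} × [-5/8, 4⋅√2])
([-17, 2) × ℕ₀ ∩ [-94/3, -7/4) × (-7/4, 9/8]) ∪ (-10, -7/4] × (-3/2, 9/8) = ([-17, -7/4) × {0, 1}) ∪ ((-10, -7/4] × (-3/2, 9/8))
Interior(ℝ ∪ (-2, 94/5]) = (-∞, ∞)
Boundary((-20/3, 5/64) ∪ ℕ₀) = {-20/3, 5/64} ∪ (ℕ₀ \ (-20/3, 5/64))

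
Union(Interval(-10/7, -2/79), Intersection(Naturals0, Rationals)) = Union(Interval(-10/7, -2/79), Naturals0)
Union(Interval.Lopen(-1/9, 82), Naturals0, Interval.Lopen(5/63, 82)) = Union(Interval.Lopen(-1/9, 82), Naturals0)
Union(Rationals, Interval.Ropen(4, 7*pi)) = Union(Interval.Ropen(4, 7*pi), Rationals)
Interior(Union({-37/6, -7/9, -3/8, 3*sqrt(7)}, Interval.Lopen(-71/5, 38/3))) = Interval.open(-71/5, 38/3)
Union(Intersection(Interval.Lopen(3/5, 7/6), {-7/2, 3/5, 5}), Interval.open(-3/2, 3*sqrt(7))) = Interval.open(-3/2, 3*sqrt(7))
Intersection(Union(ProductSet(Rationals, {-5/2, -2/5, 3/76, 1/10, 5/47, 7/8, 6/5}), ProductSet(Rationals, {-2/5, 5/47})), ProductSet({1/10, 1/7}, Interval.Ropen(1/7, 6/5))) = ProductSet({1/10, 1/7}, {7/8})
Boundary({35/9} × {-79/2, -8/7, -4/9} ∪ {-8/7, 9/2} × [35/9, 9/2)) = ({35/9} × {-79/2, -8/7, -4/9}) ∪ ({-8/7, 9/2} × [35/9, 9/2])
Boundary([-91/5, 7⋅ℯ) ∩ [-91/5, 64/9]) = {-91/5, 64/9}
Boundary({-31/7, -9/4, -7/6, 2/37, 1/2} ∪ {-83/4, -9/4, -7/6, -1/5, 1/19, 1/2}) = {-83/4, -31/7, -9/4, -7/6, -1/5, 1/19, 2/37, 1/2}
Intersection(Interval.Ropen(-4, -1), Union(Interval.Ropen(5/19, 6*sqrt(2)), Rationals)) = Intersection(Interval.Ropen(-4, -1), Rationals)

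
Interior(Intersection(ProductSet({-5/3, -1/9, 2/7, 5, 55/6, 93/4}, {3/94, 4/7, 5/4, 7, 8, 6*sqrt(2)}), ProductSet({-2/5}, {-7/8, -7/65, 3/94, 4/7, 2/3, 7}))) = EmptySet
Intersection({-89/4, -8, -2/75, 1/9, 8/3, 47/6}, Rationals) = {-89/4, -8, -2/75, 1/9, 8/3, 47/6}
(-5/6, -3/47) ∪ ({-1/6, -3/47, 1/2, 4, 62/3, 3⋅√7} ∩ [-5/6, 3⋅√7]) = (-5/6, -3/47] ∪ {1/2, 4, 3⋅√7}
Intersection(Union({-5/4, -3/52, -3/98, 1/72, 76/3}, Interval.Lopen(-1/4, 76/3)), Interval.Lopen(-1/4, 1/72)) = Interval.Lopen(-1/4, 1/72)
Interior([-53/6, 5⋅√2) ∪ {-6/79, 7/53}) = (-53/6, 5⋅√2)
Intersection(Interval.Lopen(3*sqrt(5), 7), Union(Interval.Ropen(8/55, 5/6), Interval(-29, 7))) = Interval.Lopen(3*sqrt(5), 7)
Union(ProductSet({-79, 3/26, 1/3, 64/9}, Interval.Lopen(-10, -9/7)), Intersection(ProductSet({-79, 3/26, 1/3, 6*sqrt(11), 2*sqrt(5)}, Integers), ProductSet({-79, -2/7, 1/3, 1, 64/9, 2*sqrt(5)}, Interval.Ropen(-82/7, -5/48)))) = Union(ProductSet({-79, 1/3, 2*sqrt(5)}, Range(-11, 0, 1)), ProductSet({-79, 3/26, 1/3, 64/9}, Interval.Lopen(-10, -9/7)))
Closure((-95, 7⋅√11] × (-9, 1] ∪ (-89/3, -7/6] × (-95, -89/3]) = ({-89/3, -7/6} × [-95, -89/3]) ∪ ([-89/3, -7/6] × {-95, -89/3}) ∪ ((-89/3, -7/6] × (-95, -89/3]) ∪ ({-95, 7⋅√11} × [-9, 1]) ∪ ([-95, 7⋅√11] × {-9, 1}) ∪ ((-95, 7⋅√11] × (-9, 1])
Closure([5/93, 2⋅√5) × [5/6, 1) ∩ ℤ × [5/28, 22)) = {1, 2, 3, 4} × [5/6, 1]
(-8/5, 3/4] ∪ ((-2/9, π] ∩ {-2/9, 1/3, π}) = (-8/5, 3/4] ∪ {π}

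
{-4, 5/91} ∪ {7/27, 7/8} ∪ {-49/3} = {-49/3, -4, 5/91, 7/27, 7/8}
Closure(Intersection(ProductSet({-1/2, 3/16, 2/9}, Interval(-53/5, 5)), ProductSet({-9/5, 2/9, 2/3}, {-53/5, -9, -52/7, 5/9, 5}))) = ProductSet({2/9}, {-53/5, -9, -52/7, 5/9, 5})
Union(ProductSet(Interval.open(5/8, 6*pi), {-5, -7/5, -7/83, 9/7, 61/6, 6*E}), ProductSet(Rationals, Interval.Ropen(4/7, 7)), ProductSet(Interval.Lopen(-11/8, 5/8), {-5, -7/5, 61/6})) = Union(ProductSet(Interval.Lopen(-11/8, 5/8), {-5, -7/5, 61/6}), ProductSet(Interval.open(5/8, 6*pi), {-5, -7/5, -7/83, 9/7, 61/6, 6*E}), ProductSet(Rationals, Interval.Ropen(4/7, 7)))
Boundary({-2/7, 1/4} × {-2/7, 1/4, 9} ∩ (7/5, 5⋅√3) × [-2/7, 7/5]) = ∅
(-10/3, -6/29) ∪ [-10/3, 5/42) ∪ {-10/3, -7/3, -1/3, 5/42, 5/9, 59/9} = [-10/3, 5/42] ∪ {5/9, 59/9}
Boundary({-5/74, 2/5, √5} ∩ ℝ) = {-5/74, 2/5, √5}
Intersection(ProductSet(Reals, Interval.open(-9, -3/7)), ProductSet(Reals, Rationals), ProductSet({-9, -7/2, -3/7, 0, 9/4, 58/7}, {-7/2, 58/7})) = ProductSet({-9, -7/2, -3/7, 0, 9/4, 58/7}, {-7/2})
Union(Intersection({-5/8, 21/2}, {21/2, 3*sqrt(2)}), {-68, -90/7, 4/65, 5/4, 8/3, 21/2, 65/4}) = {-68, -90/7, 4/65, 5/4, 8/3, 21/2, 65/4}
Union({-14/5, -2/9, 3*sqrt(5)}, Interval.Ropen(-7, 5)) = Union({3*sqrt(5)}, Interval.Ropen(-7, 5))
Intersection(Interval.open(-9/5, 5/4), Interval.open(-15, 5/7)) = Interval.open(-9/5, 5/7)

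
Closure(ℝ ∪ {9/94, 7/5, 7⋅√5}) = ℝ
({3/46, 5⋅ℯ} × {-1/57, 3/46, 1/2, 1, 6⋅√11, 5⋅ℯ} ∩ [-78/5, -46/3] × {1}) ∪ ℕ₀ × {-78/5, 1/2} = ℕ₀ × {-78/5, 1/2}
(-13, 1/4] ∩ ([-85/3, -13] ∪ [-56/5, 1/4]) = [-56/5, 1/4]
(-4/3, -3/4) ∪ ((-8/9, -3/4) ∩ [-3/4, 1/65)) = (-4/3, -3/4)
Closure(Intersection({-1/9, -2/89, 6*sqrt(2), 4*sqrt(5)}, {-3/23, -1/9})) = {-1/9}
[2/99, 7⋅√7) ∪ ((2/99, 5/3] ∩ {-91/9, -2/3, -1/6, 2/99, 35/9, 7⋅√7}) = [2/99, 7⋅√7)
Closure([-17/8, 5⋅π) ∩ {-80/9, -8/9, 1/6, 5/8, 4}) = {-8/9, 1/6, 5/8, 4}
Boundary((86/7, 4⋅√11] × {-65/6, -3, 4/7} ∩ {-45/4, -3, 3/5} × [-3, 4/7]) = ∅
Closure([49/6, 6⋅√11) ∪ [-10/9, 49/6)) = [-10/9, 6⋅√11]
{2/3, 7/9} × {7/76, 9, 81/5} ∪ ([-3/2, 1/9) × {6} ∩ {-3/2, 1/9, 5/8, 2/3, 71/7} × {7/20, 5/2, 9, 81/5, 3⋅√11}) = {2/3, 7/9} × {7/76, 9, 81/5}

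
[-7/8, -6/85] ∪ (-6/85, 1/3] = [-7/8, 1/3]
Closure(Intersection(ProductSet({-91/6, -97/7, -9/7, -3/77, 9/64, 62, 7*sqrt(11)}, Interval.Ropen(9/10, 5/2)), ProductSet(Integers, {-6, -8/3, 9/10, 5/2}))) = ProductSet({62}, {9/10})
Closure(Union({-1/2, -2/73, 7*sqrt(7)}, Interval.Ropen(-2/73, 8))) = Union({-1/2, 7*sqrt(7)}, Interval(-2/73, 8))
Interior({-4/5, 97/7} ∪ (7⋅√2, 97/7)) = (7⋅√2, 97/7)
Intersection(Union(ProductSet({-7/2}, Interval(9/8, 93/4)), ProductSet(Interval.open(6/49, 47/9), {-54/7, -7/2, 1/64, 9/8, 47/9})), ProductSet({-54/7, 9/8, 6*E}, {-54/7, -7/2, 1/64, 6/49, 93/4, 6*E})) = ProductSet({9/8}, {-54/7, -7/2, 1/64})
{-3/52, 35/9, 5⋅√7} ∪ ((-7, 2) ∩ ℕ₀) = {-3/52, 35/9, 5⋅√7} ∪ {0, 1}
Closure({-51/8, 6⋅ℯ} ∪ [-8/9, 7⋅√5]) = {-51/8, 6⋅ℯ} ∪ [-8/9, 7⋅√5]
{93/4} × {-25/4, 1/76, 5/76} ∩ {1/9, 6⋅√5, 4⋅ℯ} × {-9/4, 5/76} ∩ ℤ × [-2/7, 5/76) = ∅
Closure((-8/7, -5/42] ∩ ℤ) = {-1}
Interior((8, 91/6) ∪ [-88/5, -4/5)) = (-88/5, -4/5) ∪ (8, 91/6)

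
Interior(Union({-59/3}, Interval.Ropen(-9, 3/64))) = Interval.open(-9, 3/64)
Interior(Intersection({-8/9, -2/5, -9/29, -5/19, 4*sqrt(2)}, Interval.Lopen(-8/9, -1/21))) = EmptySet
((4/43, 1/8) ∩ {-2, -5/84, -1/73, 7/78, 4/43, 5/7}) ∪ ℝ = ℝ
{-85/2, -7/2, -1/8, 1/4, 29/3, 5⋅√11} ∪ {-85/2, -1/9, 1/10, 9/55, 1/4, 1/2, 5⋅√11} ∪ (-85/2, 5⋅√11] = [-85/2, 5⋅√11]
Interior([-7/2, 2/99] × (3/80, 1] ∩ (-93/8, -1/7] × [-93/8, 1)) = (-7/2, -1/7) × (3/80, 1)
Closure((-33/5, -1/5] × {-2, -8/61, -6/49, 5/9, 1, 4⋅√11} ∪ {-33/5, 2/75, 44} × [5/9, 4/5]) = ({-33/5, 2/75, 44} × [5/9, 4/5]) ∪ ([-33/5, -1/5] × {-2, -8/61, -6/49, 5/9, 1, 4⋅√11})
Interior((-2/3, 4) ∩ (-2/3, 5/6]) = (-2/3, 5/6)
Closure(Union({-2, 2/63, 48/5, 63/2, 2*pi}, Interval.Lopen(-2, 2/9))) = Union({48/5, 63/2, 2*pi}, Interval(-2, 2/9))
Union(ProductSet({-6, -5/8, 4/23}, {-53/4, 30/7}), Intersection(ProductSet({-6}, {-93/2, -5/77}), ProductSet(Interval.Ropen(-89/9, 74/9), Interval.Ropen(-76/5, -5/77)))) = ProductSet({-6, -5/8, 4/23}, {-53/4, 30/7})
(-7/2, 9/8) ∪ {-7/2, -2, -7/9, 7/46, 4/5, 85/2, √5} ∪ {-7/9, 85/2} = [-7/2, 9/8) ∪ {85/2, √5}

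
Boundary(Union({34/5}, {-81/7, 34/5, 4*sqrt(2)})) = {-81/7, 34/5, 4*sqrt(2)}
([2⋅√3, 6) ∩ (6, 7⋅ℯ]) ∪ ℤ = ℤ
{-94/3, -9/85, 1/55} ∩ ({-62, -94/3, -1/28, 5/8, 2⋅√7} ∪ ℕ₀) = {-94/3}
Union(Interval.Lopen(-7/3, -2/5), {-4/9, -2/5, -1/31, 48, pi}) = Union({-1/31, 48, pi}, Interval.Lopen(-7/3, -2/5))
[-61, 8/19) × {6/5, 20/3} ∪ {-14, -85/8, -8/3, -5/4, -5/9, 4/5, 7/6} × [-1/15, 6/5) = ([-61, 8/19) × {6/5, 20/3}) ∪ ({-14, -85/8, -8/3, -5/4, -5/9, 4/5, 7/6} × [-1/15, 6/5))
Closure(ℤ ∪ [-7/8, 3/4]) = ℤ ∪ [-7/8, 3/4]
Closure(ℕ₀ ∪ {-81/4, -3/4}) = {-81/4, -3/4} ∪ ℕ₀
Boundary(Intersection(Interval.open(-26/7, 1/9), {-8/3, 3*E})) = {-8/3}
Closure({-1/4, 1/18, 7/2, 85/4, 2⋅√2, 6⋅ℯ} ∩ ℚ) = {-1/4, 1/18, 7/2, 85/4}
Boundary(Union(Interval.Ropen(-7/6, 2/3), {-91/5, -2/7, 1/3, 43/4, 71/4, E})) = {-91/5, -7/6, 2/3, 43/4, 71/4, E}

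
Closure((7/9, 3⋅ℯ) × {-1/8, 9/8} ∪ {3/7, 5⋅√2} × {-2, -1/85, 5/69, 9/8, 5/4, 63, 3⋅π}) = ([7/9, 3⋅ℯ] × {-1/8, 9/8}) ∪ ({3/7, 5⋅√2} × {-2, -1/85, 5/69, 9/8, 5/4, 63, 3⋅π})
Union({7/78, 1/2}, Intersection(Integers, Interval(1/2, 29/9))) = Union({7/78, 1/2}, Range(1, 4, 1))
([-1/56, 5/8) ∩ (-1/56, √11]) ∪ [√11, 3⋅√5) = (-1/56, 5/8) ∪ [√11, 3⋅√5)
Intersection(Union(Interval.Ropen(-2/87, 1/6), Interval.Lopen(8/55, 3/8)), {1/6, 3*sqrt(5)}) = {1/6}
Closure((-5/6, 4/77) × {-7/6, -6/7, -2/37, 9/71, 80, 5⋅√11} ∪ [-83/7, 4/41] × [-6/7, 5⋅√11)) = ([-83/7, 4/41] × [-6/7, 5⋅√11]) ∪ ([-5/6, 4/77] × {-7/6, -6/7, 80, 5⋅√11}) ∪ ((-5/6, 4/77) × {-7/6, -6/7, -2/37, 9/71, 80, 5⋅√11})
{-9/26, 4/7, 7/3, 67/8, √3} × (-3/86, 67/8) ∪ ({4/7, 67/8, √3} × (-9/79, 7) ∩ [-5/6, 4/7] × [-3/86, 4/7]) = ({4/7} × [-3/86, 4/7]) ∪ ({-9/26, 4/7, 7/3, 67/8, √3} × (-3/86, 67/8))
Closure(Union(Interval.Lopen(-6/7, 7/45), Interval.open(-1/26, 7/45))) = Interval(-6/7, 7/45)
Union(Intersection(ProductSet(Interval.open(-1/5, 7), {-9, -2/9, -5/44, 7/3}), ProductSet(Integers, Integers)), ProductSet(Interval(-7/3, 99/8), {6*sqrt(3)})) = Union(ProductSet(Interval(-7/3, 99/8), {6*sqrt(3)}), ProductSet(Range(0, 7, 1), {-9}))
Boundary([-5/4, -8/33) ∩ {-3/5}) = {-3/5}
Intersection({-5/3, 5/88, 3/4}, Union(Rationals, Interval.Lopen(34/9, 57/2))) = {-5/3, 5/88, 3/4}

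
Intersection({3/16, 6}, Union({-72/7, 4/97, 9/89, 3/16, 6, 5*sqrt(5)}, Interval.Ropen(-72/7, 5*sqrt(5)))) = {3/16, 6}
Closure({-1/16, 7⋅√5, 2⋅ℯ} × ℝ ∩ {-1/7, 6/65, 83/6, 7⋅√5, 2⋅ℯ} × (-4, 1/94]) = {7⋅√5, 2⋅ℯ} × [-4, 1/94]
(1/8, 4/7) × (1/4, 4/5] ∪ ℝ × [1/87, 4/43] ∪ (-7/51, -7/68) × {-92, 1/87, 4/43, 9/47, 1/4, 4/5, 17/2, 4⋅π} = (ℝ × [1/87, 4/43]) ∪ ((1/8, 4/7) × (1/4, 4/5]) ∪ ((-7/51, -7/68) × {-92, 1/87, 4/43, 9/47, 1/4, 4/5, 17/2, 4⋅π})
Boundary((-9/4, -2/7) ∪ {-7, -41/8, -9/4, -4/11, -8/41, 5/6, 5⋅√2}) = {-7, -41/8, -9/4, -2/7, -8/41, 5/6, 5⋅√2}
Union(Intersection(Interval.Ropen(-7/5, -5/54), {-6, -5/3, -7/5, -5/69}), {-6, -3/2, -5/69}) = {-6, -3/2, -7/5, -5/69}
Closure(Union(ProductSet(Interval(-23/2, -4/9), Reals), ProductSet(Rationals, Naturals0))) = Union(ProductSet(Interval(-23/2, -4/9), Reals), ProductSet(Union(Interval(-oo, -23/2), Interval(-4/9, oo), Rationals), Naturals0))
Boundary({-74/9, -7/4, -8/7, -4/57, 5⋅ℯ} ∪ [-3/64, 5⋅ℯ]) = {-74/9, -7/4, -8/7, -4/57, -3/64, 5⋅ℯ}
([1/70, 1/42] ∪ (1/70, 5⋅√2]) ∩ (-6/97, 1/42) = [1/70, 1/42)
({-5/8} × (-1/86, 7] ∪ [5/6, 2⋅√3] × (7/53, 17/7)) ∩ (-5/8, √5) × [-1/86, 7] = [5/6, √5) × (7/53, 17/7)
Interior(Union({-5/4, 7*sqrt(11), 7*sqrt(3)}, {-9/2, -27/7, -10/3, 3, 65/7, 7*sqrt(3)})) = EmptySet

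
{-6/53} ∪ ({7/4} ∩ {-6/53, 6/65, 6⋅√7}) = {-6/53}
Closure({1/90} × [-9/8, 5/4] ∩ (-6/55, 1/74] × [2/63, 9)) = {1/90} × [2/63, 5/4]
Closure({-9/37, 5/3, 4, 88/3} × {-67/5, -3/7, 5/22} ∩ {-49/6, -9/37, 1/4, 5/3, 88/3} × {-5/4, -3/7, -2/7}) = {-9/37, 5/3, 88/3} × {-3/7}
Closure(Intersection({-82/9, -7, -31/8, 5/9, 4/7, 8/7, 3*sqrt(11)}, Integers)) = {-7}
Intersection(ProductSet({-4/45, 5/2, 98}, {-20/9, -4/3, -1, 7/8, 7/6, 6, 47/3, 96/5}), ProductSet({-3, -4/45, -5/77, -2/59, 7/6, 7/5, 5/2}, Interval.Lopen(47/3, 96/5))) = ProductSet({-4/45, 5/2}, {96/5})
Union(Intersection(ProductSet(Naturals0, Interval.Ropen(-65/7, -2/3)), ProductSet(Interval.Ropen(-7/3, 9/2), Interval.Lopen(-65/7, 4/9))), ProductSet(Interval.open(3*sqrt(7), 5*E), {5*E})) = Union(ProductSet(Interval.open(3*sqrt(7), 5*E), {5*E}), ProductSet(Range(0, 5, 1), Interval.open(-65/7, -2/3)))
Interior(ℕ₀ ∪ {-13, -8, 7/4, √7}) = ∅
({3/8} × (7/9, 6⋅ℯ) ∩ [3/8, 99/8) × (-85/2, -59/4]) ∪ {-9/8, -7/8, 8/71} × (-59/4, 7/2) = {-9/8, -7/8, 8/71} × (-59/4, 7/2)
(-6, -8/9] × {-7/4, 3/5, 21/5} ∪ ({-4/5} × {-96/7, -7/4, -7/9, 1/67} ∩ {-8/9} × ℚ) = (-6, -8/9] × {-7/4, 3/5, 21/5}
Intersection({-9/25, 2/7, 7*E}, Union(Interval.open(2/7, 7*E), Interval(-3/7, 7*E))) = {-9/25, 2/7, 7*E}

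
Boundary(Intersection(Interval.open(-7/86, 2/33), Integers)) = Range(0, 1, 1)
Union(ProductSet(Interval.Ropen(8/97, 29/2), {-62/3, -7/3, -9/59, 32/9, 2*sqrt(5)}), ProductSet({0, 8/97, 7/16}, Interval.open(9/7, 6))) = Union(ProductSet({0, 8/97, 7/16}, Interval.open(9/7, 6)), ProductSet(Interval.Ropen(8/97, 29/2), {-62/3, -7/3, -9/59, 32/9, 2*sqrt(5)}))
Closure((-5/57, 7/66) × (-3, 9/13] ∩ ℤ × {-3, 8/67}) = {0} × {8/67}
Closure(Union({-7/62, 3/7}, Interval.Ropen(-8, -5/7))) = Union({-7/62, 3/7}, Interval(-8, -5/7))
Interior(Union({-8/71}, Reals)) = Reals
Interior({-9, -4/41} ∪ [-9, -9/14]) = (-9, -9/14)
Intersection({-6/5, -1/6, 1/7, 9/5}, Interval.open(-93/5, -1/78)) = {-6/5, -1/6}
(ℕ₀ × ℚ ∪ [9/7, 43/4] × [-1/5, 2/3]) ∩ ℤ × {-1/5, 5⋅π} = (ℕ₀ ∪ {2, 3, …, 10}) × {-1/5}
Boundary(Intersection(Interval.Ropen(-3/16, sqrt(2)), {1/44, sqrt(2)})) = {1/44}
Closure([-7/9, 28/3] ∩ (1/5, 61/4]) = [1/5, 28/3]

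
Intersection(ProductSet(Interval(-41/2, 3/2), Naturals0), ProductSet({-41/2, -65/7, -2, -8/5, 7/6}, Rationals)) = ProductSet({-41/2, -65/7, -2, -8/5, 7/6}, Naturals0)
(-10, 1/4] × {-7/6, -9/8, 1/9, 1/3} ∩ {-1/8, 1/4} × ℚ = {-1/8, 1/4} × {-7/6, -9/8, 1/9, 1/3}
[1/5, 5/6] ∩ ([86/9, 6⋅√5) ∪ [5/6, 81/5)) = {5/6}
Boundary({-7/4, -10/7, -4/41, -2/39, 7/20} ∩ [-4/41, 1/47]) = {-4/41, -2/39}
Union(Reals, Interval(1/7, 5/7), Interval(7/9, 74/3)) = Interval(-oo, oo)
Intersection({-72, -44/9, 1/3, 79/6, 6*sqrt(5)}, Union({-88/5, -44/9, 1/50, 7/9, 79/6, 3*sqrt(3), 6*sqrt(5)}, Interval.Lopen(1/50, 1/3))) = {-44/9, 1/3, 79/6, 6*sqrt(5)}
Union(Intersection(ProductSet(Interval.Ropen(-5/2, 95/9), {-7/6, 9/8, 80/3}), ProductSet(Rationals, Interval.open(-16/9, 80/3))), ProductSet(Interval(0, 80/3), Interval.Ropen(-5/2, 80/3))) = Union(ProductSet(Intersection(Interval.Ropen(-5/2, 95/9), Rationals), {-7/6, 9/8}), ProductSet(Interval(0, 80/3), Interval.Ropen(-5/2, 80/3)))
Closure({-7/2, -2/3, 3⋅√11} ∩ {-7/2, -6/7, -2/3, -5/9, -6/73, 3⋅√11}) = {-7/2, -2/3, 3⋅√11}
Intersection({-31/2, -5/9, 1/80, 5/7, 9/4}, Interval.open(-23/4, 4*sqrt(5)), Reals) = {-5/9, 1/80, 5/7, 9/4}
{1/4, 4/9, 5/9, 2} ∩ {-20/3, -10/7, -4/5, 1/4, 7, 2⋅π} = {1/4}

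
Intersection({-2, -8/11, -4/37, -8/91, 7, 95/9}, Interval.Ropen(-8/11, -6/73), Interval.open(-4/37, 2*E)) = {-8/91}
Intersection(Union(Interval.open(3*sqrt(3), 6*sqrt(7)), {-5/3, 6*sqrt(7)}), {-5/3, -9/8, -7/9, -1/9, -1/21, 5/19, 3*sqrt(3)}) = {-5/3}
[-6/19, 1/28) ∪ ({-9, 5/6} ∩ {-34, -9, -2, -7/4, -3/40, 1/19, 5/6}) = {-9, 5/6} ∪ [-6/19, 1/28)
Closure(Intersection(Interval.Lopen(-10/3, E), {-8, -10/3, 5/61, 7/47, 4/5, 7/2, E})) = {5/61, 7/47, 4/5, E}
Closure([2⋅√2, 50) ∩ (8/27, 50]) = [2⋅√2, 50]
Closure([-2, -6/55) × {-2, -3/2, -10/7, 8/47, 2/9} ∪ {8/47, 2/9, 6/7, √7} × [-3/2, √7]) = ([-2, -6/55] × {-2, -3/2, -10/7, 8/47, 2/9}) ∪ ({8/47, 2/9, 6/7, √7} × [-3/2, √7])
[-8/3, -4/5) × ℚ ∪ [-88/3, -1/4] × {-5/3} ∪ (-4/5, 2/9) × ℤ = ([-8/3, -4/5) × ℚ) ∪ ((-4/5, 2/9) × ℤ) ∪ ([-88/3, -1/4] × {-5/3})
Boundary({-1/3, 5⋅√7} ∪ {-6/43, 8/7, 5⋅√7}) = {-1/3, -6/43, 8/7, 5⋅√7}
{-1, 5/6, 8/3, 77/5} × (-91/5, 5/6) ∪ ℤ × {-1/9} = (ℤ × {-1/9}) ∪ ({-1, 5/6, 8/3, 77/5} × (-91/5, 5/6))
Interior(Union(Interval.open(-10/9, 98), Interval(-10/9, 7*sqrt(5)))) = Interval.open(-10/9, 98)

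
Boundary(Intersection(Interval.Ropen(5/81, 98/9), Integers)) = Range(1, 11, 1)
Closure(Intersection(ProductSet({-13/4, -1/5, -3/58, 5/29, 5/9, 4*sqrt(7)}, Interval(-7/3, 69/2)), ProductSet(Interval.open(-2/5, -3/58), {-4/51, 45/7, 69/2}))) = ProductSet({-1/5}, {-4/51, 45/7, 69/2})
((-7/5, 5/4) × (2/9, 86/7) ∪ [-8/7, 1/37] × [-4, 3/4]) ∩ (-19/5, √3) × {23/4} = (-7/5, 5/4) × {23/4}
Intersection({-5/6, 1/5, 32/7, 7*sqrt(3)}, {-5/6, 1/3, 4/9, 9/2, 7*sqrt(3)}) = {-5/6, 7*sqrt(3)}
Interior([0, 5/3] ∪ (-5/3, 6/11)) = (-5/3, 5/3)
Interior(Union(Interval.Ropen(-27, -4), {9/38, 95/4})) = Interval.open(-27, -4)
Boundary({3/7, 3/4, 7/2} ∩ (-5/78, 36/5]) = {3/7, 3/4, 7/2}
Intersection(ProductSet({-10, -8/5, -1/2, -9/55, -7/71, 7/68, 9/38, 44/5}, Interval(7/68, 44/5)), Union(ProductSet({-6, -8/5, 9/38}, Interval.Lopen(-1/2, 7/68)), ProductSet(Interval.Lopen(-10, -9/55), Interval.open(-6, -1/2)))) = ProductSet({-8/5, 9/38}, {7/68})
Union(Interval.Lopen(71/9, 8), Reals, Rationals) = Union(Interval(-oo, oo), Rationals)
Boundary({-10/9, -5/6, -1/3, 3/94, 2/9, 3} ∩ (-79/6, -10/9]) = {-10/9}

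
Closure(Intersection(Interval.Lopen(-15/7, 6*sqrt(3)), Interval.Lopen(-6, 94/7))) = Interval(-15/7, 6*sqrt(3))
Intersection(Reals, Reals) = Reals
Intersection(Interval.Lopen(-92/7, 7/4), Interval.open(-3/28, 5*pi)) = Interval.Lopen(-3/28, 7/4)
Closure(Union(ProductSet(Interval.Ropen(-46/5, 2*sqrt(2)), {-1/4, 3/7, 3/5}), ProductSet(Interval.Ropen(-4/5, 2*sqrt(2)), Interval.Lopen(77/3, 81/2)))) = Union(ProductSet({-4/5, 2*sqrt(2)}, Interval(77/3, 81/2)), ProductSet(Interval(-46/5, 2*sqrt(2)), {-1/4, 3/7, 3/5}), ProductSet(Interval(-4/5, 2*sqrt(2)), {77/3, 81/2}), ProductSet(Interval.Ropen(-4/5, 2*sqrt(2)), Interval.Lopen(77/3, 81/2)))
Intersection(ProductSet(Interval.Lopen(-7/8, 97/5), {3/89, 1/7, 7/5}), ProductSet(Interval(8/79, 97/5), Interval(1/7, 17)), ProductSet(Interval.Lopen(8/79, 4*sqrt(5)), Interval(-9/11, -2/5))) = EmptySet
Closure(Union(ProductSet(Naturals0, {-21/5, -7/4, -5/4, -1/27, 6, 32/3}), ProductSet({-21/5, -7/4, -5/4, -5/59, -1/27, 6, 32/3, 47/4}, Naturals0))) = Union(ProductSet({-21/5, -7/4, -5/4, -5/59, -1/27, 6, 32/3, 47/4}, Naturals0), ProductSet(Naturals0, {-21/5, -7/4, -5/4, -1/27, 6, 32/3}))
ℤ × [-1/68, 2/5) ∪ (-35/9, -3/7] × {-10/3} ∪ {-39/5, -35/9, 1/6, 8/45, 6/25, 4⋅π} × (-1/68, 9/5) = (ℤ × [-1/68, 2/5)) ∪ ((-35/9, -3/7] × {-10/3}) ∪ ({-39/5, -35/9, 1/6, 8/45, 6/25, 4⋅π} × (-1/68, 9/5))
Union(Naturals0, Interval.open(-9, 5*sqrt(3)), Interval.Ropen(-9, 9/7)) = Union(Interval.Ropen(-9, 5*sqrt(3)), Naturals0)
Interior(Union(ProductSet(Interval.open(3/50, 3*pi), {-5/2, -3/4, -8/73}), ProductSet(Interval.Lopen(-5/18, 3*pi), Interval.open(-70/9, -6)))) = ProductSet(Interval.open(-5/18, 3*pi), Interval.open(-70/9, -6))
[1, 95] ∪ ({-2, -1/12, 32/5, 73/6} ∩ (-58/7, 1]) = {-2, -1/12} ∪ [1, 95]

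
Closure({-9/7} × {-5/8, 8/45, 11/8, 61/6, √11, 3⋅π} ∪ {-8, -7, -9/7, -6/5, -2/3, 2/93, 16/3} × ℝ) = {-8, -7, -9/7, -6/5, -2/3, 2/93, 16/3} × ℝ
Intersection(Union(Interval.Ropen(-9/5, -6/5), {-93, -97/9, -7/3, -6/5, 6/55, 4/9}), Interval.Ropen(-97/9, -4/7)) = Union({-97/9, -7/3}, Interval(-9/5, -6/5))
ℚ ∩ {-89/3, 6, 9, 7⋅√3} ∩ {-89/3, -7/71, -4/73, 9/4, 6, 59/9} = {-89/3, 6}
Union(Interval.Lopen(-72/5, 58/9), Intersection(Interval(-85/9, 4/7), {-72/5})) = Interval.Lopen(-72/5, 58/9)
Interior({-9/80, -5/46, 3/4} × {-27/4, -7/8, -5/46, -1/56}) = ∅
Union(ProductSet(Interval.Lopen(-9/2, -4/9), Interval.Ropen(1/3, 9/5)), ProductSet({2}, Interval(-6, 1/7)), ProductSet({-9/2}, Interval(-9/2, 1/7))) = Union(ProductSet({-9/2}, Interval(-9/2, 1/7)), ProductSet({2}, Interval(-6, 1/7)), ProductSet(Interval.Lopen(-9/2, -4/9), Interval.Ropen(1/3, 9/5)))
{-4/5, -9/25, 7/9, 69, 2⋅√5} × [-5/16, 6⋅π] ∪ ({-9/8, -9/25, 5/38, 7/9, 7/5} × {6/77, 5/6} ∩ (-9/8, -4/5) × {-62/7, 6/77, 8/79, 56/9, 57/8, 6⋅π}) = {-4/5, -9/25, 7/9, 69, 2⋅√5} × [-5/16, 6⋅π]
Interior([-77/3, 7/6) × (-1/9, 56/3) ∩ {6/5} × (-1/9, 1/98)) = ∅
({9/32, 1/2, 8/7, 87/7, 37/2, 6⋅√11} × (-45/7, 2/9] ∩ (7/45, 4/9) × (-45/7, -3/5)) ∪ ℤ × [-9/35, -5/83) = (ℤ × [-9/35, -5/83)) ∪ ({9/32} × (-45/7, -3/5))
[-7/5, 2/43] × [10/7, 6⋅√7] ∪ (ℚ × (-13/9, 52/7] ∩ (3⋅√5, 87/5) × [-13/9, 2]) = ([-7/5, 2/43] × [10/7, 6⋅√7]) ∪ ((ℚ ∩ (3⋅√5, 87/5)) × (-13/9, 2])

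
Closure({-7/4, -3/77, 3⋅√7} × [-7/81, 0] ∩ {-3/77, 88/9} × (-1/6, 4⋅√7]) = {-3/77} × [-7/81, 0]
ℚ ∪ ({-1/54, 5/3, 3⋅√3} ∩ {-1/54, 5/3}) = ℚ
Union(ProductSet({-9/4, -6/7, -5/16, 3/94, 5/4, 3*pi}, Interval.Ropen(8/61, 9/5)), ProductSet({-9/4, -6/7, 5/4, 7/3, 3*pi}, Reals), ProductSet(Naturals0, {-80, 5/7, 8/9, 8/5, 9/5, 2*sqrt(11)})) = Union(ProductSet({-9/4, -6/7, 5/4, 7/3, 3*pi}, Reals), ProductSet({-9/4, -6/7, -5/16, 3/94, 5/4, 3*pi}, Interval.Ropen(8/61, 9/5)), ProductSet(Naturals0, {-80, 5/7, 8/9, 8/5, 9/5, 2*sqrt(11)}))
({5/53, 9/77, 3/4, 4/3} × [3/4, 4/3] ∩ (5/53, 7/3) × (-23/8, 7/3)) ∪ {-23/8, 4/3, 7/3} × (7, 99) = ({-23/8, 4/3, 7/3} × (7, 99)) ∪ ({9/77, 3/4, 4/3} × [3/4, 4/3])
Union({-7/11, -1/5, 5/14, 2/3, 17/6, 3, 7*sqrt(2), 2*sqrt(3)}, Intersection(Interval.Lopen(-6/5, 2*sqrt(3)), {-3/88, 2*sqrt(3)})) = {-7/11, -1/5, -3/88, 5/14, 2/3, 17/6, 3, 7*sqrt(2), 2*sqrt(3)}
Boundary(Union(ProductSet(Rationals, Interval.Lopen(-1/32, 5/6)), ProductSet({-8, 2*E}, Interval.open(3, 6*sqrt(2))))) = Union(ProductSet({-8, 2*E}, Interval(3, 6*sqrt(2))), ProductSet(Reals, Interval(-1/32, 5/6)))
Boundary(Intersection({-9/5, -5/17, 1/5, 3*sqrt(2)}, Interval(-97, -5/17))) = {-9/5, -5/17}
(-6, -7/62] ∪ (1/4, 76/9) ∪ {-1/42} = (-6, -7/62] ∪ {-1/42} ∪ (1/4, 76/9)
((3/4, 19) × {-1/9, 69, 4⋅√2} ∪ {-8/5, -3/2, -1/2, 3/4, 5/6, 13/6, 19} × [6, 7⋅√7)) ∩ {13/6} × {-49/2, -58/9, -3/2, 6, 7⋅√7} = {13/6} × {6}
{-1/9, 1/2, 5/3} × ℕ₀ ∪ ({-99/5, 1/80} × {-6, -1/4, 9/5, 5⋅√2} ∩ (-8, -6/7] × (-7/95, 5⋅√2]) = {-1/9, 1/2, 5/3} × ℕ₀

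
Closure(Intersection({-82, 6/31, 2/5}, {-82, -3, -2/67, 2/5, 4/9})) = {-82, 2/5}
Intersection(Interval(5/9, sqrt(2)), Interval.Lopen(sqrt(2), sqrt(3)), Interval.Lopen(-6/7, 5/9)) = EmptySet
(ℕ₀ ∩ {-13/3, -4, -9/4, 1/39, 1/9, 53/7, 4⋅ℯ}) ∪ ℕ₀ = ℕ₀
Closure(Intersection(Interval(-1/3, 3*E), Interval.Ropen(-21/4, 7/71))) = Interval(-1/3, 7/71)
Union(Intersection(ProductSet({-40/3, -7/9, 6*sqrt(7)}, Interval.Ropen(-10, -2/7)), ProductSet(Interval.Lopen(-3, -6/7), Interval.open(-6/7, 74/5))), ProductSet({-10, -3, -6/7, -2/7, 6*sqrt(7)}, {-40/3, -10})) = ProductSet({-10, -3, -6/7, -2/7, 6*sqrt(7)}, {-40/3, -10})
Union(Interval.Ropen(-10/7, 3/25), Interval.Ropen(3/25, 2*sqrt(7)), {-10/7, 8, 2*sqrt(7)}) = Union({8}, Interval(-10/7, 2*sqrt(7)))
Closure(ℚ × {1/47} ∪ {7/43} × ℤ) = ({7/43} × ℤ) ∪ (ℝ × {1/47})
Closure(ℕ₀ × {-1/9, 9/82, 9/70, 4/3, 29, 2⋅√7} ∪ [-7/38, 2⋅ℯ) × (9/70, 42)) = ({-7/38, 2⋅ℯ} × [9/70, 42]) ∪ ([-7/38, 2⋅ℯ] × {9/70, 42}) ∪ ([-7/38, 2⋅ℯ) × (9/70, 42)) ∪ (ℕ₀ × {-1/9, 9/82, 9/70, 4/3, 29, 2⋅√7})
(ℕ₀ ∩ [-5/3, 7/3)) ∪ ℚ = ℚ ∪ {0, 1, 2}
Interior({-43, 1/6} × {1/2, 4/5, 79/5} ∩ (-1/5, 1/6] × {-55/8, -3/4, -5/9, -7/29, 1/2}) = ∅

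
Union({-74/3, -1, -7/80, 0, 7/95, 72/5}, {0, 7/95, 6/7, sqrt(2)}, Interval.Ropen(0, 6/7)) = Union({-74/3, -1, -7/80, 72/5, sqrt(2)}, Interval(0, 6/7))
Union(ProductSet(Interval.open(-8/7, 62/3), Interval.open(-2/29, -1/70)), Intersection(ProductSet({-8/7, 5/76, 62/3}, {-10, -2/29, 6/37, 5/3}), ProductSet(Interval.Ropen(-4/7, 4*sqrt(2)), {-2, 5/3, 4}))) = Union(ProductSet({5/76}, {5/3}), ProductSet(Interval.open(-8/7, 62/3), Interval.open(-2/29, -1/70)))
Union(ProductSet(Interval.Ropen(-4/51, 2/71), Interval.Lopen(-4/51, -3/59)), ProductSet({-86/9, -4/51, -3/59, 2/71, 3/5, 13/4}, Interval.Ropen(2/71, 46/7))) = Union(ProductSet({-86/9, -4/51, -3/59, 2/71, 3/5, 13/4}, Interval.Ropen(2/71, 46/7)), ProductSet(Interval.Ropen(-4/51, 2/71), Interval.Lopen(-4/51, -3/59)))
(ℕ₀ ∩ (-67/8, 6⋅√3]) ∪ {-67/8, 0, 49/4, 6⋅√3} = {-67/8, 49/4, 6⋅√3} ∪ {0, 1, …, 10}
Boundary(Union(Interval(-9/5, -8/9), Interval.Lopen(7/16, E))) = {-9/5, -8/9, 7/16, E}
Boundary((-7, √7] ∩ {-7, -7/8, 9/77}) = {-7/8, 9/77}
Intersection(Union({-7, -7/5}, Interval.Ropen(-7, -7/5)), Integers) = Range(-7, -1, 1)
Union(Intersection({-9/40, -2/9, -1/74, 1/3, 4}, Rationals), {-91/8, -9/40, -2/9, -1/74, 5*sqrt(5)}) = {-91/8, -9/40, -2/9, -1/74, 1/3, 4, 5*sqrt(5)}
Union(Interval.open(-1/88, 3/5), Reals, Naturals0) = Union(Interval(-oo, oo), Naturals0)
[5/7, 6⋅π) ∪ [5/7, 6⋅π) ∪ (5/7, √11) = [5/7, 6⋅π)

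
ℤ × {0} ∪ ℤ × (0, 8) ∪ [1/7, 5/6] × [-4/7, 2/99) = (ℤ × [0, 8)) ∪ ([1/7, 5/6] × [-4/7, 2/99))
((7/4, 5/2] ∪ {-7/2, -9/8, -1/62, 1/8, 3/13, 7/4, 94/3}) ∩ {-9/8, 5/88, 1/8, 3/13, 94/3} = {-9/8, 1/8, 3/13, 94/3}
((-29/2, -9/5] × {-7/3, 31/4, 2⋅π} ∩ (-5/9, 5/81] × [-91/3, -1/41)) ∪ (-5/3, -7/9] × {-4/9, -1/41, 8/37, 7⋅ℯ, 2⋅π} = (-5/3, -7/9] × {-4/9, -1/41, 8/37, 7⋅ℯ, 2⋅π}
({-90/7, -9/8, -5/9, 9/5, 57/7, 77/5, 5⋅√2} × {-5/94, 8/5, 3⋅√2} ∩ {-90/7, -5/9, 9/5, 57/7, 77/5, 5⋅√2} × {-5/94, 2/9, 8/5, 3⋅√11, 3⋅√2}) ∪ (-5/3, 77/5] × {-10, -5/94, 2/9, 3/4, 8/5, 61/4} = ((-5/3, 77/5] × {-10, -5/94, 2/9, 3/4, 8/5, 61/4}) ∪ ({-90/7, -5/9, 9/5, 57/7, 77/5, 5⋅√2} × {-5/94, 8/5, 3⋅√2})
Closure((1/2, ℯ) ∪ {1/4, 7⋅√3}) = {1/4, 7⋅√3} ∪ [1/2, ℯ]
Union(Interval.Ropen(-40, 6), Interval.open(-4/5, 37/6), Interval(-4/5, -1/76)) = Interval.Ropen(-40, 37/6)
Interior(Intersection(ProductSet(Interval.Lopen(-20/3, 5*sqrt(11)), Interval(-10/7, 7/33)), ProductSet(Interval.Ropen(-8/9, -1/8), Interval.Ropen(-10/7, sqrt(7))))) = ProductSet(Interval.open(-8/9, -1/8), Interval.open(-10/7, 7/33))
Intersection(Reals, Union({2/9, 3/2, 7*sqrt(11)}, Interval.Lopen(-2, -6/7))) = Union({2/9, 3/2, 7*sqrt(11)}, Interval.Lopen(-2, -6/7))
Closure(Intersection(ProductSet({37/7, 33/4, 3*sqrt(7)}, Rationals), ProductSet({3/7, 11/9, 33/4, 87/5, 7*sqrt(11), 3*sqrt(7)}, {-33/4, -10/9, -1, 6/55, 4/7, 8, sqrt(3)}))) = ProductSet({33/4, 3*sqrt(7)}, {-33/4, -10/9, -1, 6/55, 4/7, 8})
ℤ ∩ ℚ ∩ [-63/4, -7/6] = {-15, -14, …, -2}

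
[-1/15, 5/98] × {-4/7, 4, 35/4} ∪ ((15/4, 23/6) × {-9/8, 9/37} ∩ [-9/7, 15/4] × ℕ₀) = [-1/15, 5/98] × {-4/7, 4, 35/4}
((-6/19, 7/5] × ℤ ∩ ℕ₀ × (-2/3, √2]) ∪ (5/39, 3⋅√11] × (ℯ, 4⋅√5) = ({0, 1} × {0, 1}) ∪ ((5/39, 3⋅√11] × (ℯ, 4⋅√5))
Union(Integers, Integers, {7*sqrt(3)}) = Union({7*sqrt(3)}, Integers)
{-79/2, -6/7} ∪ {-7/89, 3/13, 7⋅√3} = {-79/2, -6/7, -7/89, 3/13, 7⋅√3}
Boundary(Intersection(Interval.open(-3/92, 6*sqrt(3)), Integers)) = Range(0, 11, 1)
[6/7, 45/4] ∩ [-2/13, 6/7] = {6/7}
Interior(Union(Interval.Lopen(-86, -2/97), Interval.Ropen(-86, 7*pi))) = Interval.open(-86, 7*pi)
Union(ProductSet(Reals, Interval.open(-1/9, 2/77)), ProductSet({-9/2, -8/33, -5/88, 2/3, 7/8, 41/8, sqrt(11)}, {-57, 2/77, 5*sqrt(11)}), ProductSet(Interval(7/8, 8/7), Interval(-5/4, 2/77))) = Union(ProductSet({-9/2, -8/33, -5/88, 2/3, 7/8, 41/8, sqrt(11)}, {-57, 2/77, 5*sqrt(11)}), ProductSet(Interval(7/8, 8/7), Interval(-5/4, 2/77)), ProductSet(Reals, Interval.open(-1/9, 2/77)))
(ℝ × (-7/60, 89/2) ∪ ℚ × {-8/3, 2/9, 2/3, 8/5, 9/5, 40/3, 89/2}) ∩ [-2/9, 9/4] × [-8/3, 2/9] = ((ℚ ∩ [-2/9, 9/4]) × {-8/3, 2/9}) ∪ ([-2/9, 9/4] × (-7/60, 2/9])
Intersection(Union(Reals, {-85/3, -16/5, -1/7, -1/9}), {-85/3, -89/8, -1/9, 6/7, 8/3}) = {-85/3, -89/8, -1/9, 6/7, 8/3}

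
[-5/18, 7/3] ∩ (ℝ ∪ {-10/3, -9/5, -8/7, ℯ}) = [-5/18, 7/3]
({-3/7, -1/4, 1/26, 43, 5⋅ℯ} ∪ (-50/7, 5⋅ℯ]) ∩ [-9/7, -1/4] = [-9/7, -1/4]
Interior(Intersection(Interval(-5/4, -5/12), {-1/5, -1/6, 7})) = EmptySet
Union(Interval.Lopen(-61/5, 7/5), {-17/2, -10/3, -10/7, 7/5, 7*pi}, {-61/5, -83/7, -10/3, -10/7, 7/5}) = Union({7*pi}, Interval(-61/5, 7/5))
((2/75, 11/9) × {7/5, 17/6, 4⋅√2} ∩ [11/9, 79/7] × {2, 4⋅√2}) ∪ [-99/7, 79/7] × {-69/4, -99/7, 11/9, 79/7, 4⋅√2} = [-99/7, 79/7] × {-69/4, -99/7, 11/9, 79/7, 4⋅√2}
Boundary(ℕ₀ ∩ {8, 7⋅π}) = {8}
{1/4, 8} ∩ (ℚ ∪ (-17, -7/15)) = {1/4, 8}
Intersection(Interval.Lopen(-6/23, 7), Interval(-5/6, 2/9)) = Interval.Lopen(-6/23, 2/9)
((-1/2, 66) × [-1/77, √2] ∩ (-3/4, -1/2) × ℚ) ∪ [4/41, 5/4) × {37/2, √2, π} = [4/41, 5/4) × {37/2, √2, π}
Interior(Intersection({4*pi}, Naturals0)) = EmptySet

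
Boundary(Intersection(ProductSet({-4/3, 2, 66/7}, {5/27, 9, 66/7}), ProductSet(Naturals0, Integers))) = ProductSet({2}, {9})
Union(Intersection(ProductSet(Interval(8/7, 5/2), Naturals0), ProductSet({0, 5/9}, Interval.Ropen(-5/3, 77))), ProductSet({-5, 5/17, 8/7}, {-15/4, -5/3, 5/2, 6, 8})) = ProductSet({-5, 5/17, 8/7}, {-15/4, -5/3, 5/2, 6, 8})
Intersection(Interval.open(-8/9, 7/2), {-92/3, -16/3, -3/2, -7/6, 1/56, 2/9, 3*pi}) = {1/56, 2/9}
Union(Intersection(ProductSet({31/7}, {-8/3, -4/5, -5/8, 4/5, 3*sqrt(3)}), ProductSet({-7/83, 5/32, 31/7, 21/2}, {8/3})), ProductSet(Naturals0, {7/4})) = ProductSet(Naturals0, {7/4})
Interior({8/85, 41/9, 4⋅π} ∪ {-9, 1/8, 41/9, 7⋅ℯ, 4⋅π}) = ∅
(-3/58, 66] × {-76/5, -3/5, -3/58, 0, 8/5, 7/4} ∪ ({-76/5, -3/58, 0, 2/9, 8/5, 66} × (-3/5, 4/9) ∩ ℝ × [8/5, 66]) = (-3/58, 66] × {-76/5, -3/5, -3/58, 0, 8/5, 7/4}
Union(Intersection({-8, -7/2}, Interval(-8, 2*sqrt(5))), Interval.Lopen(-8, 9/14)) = Interval(-8, 9/14)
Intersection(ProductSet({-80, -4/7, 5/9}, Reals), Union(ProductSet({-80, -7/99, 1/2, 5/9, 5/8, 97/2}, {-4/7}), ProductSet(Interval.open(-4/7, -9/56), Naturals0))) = ProductSet({-80, 5/9}, {-4/7})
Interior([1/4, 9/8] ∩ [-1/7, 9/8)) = (1/4, 9/8)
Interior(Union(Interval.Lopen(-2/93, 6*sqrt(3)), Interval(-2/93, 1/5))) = Interval.open(-2/93, 6*sqrt(3))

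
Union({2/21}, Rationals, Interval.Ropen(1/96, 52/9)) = Union(Interval(1/96, 52/9), Rationals)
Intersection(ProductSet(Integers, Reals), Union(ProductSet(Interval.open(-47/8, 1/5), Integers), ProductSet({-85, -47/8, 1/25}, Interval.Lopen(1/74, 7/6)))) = Union(ProductSet({-85}, Interval.Lopen(1/74, 7/6)), ProductSet(Range(-5, 1, 1), Integers))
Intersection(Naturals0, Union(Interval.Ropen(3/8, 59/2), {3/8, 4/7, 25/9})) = Range(1, 30, 1)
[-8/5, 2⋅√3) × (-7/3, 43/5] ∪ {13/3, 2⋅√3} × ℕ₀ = ({13/3, 2⋅√3} × ℕ₀) ∪ ([-8/5, 2⋅√3) × (-7/3, 43/5])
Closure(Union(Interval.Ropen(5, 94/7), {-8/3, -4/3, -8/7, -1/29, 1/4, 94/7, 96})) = Union({-8/3, -4/3, -8/7, -1/29, 1/4, 96}, Interval(5, 94/7))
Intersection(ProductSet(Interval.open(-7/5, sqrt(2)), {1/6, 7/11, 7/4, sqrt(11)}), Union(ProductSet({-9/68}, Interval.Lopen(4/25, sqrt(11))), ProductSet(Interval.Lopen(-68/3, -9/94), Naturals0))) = ProductSet({-9/68}, {1/6, 7/11, 7/4, sqrt(11)})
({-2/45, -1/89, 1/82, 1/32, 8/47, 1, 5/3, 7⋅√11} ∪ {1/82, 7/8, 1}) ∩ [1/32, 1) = {1/32, 8/47, 7/8}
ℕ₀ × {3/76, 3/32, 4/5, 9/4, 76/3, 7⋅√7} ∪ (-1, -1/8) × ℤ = ((-1, -1/8) × ℤ) ∪ (ℕ₀ × {3/76, 3/32, 4/5, 9/4, 76/3, 7⋅√7})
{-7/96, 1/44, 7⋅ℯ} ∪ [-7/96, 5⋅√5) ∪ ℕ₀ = [-7/96, 5⋅√5) ∪ ℕ₀ ∪ {7⋅ℯ}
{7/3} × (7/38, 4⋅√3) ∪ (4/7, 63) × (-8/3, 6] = ((4/7, 63) × (-8/3, 6]) ∪ ({7/3} × (7/38, 4⋅√3))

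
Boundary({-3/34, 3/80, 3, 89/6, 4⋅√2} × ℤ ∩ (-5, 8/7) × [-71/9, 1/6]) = {-3/34, 3/80} × {-7, -6, …, 0}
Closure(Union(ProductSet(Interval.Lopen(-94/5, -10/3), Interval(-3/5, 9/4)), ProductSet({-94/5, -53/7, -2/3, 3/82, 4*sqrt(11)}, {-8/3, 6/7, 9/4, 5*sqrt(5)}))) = Union(ProductSet({-94/5, -53/7, -2/3, 3/82, 4*sqrt(11)}, {-8/3, 6/7, 9/4, 5*sqrt(5)}), ProductSet(Interval(-94/5, -10/3), Interval(-3/5, 9/4)))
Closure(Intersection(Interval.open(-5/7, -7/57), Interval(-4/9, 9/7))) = Interval(-4/9, -7/57)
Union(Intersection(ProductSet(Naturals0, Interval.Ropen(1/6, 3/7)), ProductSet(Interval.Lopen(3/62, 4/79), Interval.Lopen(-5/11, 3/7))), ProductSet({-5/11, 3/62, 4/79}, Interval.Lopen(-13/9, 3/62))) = ProductSet({-5/11, 3/62, 4/79}, Interval.Lopen(-13/9, 3/62))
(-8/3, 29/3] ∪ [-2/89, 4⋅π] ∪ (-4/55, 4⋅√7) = (-8/3, 4⋅π]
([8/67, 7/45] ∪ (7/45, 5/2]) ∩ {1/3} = {1/3}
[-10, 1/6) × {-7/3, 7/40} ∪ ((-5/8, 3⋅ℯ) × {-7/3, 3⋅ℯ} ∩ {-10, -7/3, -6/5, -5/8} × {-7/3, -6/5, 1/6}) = [-10, 1/6) × {-7/3, 7/40}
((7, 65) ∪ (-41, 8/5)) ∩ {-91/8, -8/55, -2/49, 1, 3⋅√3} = {-91/8, -8/55, -2/49, 1}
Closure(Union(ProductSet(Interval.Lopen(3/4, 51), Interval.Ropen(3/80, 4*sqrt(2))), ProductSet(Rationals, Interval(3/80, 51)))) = Union(ProductSet(Interval.Lopen(3/4, 51), Interval.Ropen(3/80, 4*sqrt(2))), ProductSet(Reals, Union({3/80}, Interval(4*sqrt(2), 51))), ProductSet(Union(Interval(-oo, 3/4), Interval(51, oo), Rationals), Interval(3/80, 51)))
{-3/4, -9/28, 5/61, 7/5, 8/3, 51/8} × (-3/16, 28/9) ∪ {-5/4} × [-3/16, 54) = ({-5/4} × [-3/16, 54)) ∪ ({-3/4, -9/28, 5/61, 7/5, 8/3, 51/8} × (-3/16, 28/9))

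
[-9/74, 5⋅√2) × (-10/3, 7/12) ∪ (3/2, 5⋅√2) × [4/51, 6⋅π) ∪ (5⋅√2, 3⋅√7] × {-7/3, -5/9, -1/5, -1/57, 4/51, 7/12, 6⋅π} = ([-9/74, 5⋅√2) × (-10/3, 7/12)) ∪ ((3/2, 5⋅√2) × [4/51, 6⋅π)) ∪ ((5⋅√2, 3⋅√7] × {-7/3, -5/9, -1/5, -1/57, 4/51, 7/12, 6⋅π})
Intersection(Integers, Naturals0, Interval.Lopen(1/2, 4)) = Range(1, 5, 1)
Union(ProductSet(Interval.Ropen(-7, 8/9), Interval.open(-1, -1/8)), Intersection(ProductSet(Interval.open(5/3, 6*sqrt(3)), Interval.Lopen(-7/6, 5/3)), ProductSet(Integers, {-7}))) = ProductSet(Interval.Ropen(-7, 8/9), Interval.open(-1, -1/8))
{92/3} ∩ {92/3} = {92/3}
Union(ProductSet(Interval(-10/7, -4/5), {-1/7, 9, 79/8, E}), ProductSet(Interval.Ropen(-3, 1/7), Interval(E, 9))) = Union(ProductSet(Interval.Ropen(-3, 1/7), Interval(E, 9)), ProductSet(Interval(-10/7, -4/5), {-1/7, 9, 79/8, E}))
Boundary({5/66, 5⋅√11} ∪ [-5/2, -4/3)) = {-5/2, -4/3, 5/66, 5⋅√11}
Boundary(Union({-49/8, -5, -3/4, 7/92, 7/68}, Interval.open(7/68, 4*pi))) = {-49/8, -5, -3/4, 7/92, 7/68, 4*pi}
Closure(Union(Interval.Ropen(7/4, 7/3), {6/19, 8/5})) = Union({6/19, 8/5}, Interval(7/4, 7/3))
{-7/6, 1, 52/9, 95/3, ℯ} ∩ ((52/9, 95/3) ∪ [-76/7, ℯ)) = {-7/6, 1}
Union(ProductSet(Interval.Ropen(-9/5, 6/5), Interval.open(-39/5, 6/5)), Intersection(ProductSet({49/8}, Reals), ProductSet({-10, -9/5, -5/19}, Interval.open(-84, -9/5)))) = ProductSet(Interval.Ropen(-9/5, 6/5), Interval.open(-39/5, 6/5))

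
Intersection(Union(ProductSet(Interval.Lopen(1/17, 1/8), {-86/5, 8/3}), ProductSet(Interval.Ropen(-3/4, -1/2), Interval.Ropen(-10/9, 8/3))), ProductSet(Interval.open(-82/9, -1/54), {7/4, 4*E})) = ProductSet(Interval.Ropen(-3/4, -1/2), {7/4})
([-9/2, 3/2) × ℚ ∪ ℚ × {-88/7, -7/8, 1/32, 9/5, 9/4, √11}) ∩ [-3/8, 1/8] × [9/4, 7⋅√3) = ((ℚ ∩ [-3/8, 1/8]) × {9/4, √11}) ∪ ([-3/8, 1/8] × (ℚ ∩ [9/4, 7⋅√3)))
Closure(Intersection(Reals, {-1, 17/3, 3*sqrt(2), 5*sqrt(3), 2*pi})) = {-1, 17/3, 3*sqrt(2), 5*sqrt(3), 2*pi}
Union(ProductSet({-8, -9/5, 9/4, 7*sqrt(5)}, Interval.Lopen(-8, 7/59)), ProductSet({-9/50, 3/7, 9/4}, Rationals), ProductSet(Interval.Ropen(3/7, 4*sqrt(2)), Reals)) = Union(ProductSet({-9/50, 3/7, 9/4}, Rationals), ProductSet({-8, -9/5, 9/4, 7*sqrt(5)}, Interval.Lopen(-8, 7/59)), ProductSet(Interval.Ropen(3/7, 4*sqrt(2)), Reals))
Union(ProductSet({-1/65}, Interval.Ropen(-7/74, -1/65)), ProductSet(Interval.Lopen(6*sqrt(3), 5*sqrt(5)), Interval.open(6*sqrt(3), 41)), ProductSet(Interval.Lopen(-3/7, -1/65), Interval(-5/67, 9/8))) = Union(ProductSet({-1/65}, Interval.Ropen(-7/74, -1/65)), ProductSet(Interval.Lopen(-3/7, -1/65), Interval(-5/67, 9/8)), ProductSet(Interval.Lopen(6*sqrt(3), 5*sqrt(5)), Interval.open(6*sqrt(3), 41)))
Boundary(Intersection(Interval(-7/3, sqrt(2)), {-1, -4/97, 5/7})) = {-1, -4/97, 5/7}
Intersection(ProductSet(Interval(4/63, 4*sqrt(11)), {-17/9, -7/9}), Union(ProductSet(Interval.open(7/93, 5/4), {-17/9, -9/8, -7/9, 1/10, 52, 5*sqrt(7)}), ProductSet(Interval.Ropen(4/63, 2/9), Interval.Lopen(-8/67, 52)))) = ProductSet(Interval.open(7/93, 5/4), {-17/9, -7/9})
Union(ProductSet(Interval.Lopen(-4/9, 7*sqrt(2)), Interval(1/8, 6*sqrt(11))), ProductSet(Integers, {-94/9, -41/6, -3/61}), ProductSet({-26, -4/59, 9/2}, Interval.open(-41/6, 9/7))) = Union(ProductSet({-26, -4/59, 9/2}, Interval.open(-41/6, 9/7)), ProductSet(Integers, {-94/9, -41/6, -3/61}), ProductSet(Interval.Lopen(-4/9, 7*sqrt(2)), Interval(1/8, 6*sqrt(11))))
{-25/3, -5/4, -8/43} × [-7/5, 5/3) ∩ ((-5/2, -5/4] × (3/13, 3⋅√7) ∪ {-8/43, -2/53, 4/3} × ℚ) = ({-5/4} × (3/13, 5/3)) ∪ ({-8/43} × (ℚ ∩ [-7/5, 5/3)))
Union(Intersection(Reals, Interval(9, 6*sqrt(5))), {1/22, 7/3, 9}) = Union({1/22, 7/3}, Interval(9, 6*sqrt(5)))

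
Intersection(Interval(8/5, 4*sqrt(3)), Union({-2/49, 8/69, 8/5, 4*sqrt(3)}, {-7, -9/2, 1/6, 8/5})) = {8/5, 4*sqrt(3)}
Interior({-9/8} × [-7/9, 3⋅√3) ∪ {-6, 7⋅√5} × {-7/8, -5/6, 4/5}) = ∅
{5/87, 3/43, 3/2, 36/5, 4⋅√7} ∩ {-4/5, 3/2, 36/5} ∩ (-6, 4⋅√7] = {3/2, 36/5}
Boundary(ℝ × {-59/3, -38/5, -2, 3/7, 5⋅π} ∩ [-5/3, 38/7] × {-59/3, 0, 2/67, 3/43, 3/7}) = [-5/3, 38/7] × {-59/3, 3/7}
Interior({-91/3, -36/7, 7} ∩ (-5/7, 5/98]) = ∅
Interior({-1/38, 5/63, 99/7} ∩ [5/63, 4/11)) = ∅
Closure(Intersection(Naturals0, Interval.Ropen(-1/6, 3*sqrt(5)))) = Range(0, 7, 1)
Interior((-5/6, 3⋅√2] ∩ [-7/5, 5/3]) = (-5/6, 5/3)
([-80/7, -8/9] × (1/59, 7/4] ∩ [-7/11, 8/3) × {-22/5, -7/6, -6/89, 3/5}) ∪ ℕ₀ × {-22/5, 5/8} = ℕ₀ × {-22/5, 5/8}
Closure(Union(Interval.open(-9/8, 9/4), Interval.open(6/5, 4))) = Interval(-9/8, 4)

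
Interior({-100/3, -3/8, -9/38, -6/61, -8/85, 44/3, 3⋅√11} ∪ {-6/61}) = ∅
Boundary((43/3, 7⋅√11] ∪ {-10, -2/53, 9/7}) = {-10, -2/53, 9/7, 43/3, 7⋅√11}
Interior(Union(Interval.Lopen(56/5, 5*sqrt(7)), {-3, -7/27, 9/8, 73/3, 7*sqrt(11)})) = Interval.open(56/5, 5*sqrt(7))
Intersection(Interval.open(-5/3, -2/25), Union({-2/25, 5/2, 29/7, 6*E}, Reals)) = Interval.open(-5/3, -2/25)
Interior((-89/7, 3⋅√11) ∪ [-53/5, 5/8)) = (-89/7, 3⋅√11)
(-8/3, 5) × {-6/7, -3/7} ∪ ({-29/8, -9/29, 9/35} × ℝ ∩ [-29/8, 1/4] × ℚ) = ({-29/8, -9/29} × ℚ) ∪ ((-8/3, 5) × {-6/7, -3/7})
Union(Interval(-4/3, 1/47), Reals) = Interval(-oo, oo)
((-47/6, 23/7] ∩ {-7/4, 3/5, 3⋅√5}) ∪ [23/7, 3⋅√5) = {-7/4, 3/5} ∪ [23/7, 3⋅√5)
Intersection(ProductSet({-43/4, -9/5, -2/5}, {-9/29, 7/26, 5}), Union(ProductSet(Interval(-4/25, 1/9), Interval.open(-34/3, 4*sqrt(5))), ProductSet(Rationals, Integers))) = ProductSet({-43/4, -9/5, -2/5}, {5})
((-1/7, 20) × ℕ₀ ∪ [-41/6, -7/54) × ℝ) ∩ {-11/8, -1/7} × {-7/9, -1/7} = {-11/8, -1/7} × {-7/9, -1/7}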